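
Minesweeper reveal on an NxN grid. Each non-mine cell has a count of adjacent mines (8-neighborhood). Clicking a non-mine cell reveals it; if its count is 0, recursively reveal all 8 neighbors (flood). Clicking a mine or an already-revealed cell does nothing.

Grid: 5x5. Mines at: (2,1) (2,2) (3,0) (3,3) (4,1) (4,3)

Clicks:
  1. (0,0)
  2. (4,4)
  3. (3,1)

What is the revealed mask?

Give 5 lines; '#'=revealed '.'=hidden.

Click 1 (0,0) count=0: revealed 12 new [(0,0) (0,1) (0,2) (0,3) (0,4) (1,0) (1,1) (1,2) (1,3) (1,4) (2,3) (2,4)] -> total=12
Click 2 (4,4) count=2: revealed 1 new [(4,4)] -> total=13
Click 3 (3,1) count=4: revealed 1 new [(3,1)] -> total=14

Answer: #####
#####
...##
.#...
....#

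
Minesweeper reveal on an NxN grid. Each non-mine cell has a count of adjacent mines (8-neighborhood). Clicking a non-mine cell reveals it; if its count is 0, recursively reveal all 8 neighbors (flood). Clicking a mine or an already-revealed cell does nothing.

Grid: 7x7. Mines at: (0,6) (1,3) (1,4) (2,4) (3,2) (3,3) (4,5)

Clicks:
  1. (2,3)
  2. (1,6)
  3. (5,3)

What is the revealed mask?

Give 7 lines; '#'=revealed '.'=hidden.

Answer: ###....
###...#
####...
##.....
#####..
#######
#######

Derivation:
Click 1 (2,3) count=5: revealed 1 new [(2,3)] -> total=1
Click 2 (1,6) count=1: revealed 1 new [(1,6)] -> total=2
Click 3 (5,3) count=0: revealed 30 new [(0,0) (0,1) (0,2) (1,0) (1,1) (1,2) (2,0) (2,1) (2,2) (3,0) (3,1) (4,0) (4,1) (4,2) (4,3) (4,4) (5,0) (5,1) (5,2) (5,3) (5,4) (5,5) (5,6) (6,0) (6,1) (6,2) (6,3) (6,4) (6,5) (6,6)] -> total=32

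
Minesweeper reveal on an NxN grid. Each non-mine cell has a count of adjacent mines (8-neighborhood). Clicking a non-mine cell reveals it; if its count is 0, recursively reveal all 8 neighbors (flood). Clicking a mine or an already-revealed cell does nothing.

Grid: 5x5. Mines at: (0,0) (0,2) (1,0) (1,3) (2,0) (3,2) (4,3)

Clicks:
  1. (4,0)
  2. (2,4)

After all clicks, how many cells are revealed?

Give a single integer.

Answer: 5

Derivation:
Click 1 (4,0) count=0: revealed 4 new [(3,0) (3,1) (4,0) (4,1)] -> total=4
Click 2 (2,4) count=1: revealed 1 new [(2,4)] -> total=5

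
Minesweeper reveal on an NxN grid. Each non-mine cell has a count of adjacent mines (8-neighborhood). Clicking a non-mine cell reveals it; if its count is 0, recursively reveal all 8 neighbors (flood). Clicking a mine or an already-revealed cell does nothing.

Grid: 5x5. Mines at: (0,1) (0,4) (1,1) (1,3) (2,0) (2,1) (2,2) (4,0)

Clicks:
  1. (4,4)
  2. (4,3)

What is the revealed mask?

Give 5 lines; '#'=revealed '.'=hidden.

Click 1 (4,4) count=0: revealed 10 new [(2,3) (2,4) (3,1) (3,2) (3,3) (3,4) (4,1) (4,2) (4,3) (4,4)] -> total=10
Click 2 (4,3) count=0: revealed 0 new [(none)] -> total=10

Answer: .....
.....
...##
.####
.####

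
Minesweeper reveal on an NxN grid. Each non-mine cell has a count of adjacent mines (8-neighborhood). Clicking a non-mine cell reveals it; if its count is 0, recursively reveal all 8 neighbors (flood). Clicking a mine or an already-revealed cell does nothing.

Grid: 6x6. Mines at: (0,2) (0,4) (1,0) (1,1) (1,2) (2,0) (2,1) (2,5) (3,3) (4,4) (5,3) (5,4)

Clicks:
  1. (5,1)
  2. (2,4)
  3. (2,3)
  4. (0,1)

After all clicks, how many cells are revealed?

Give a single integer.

Click 1 (5,1) count=0: revealed 9 new [(3,0) (3,1) (3,2) (4,0) (4,1) (4,2) (5,0) (5,1) (5,2)] -> total=9
Click 2 (2,4) count=2: revealed 1 new [(2,4)] -> total=10
Click 3 (2,3) count=2: revealed 1 new [(2,3)] -> total=11
Click 4 (0,1) count=4: revealed 1 new [(0,1)] -> total=12

Answer: 12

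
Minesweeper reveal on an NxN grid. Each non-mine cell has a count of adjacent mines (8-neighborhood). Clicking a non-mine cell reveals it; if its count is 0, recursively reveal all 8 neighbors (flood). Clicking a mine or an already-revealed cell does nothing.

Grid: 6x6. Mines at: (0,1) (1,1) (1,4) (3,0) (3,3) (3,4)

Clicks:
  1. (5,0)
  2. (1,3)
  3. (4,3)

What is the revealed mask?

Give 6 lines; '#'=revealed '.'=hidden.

Answer: ......
...#..
......
......
######
######

Derivation:
Click 1 (5,0) count=0: revealed 12 new [(4,0) (4,1) (4,2) (4,3) (4,4) (4,5) (5,0) (5,1) (5,2) (5,3) (5,4) (5,5)] -> total=12
Click 2 (1,3) count=1: revealed 1 new [(1,3)] -> total=13
Click 3 (4,3) count=2: revealed 0 new [(none)] -> total=13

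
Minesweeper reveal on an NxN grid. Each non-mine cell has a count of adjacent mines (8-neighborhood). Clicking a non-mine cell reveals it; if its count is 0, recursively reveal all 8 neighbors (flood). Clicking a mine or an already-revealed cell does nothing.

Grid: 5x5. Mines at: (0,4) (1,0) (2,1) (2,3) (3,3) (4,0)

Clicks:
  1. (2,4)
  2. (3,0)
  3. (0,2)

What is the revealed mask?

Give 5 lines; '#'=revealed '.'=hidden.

Click 1 (2,4) count=2: revealed 1 new [(2,4)] -> total=1
Click 2 (3,0) count=2: revealed 1 new [(3,0)] -> total=2
Click 3 (0,2) count=0: revealed 6 new [(0,1) (0,2) (0,3) (1,1) (1,2) (1,3)] -> total=8

Answer: .###.
.###.
....#
#....
.....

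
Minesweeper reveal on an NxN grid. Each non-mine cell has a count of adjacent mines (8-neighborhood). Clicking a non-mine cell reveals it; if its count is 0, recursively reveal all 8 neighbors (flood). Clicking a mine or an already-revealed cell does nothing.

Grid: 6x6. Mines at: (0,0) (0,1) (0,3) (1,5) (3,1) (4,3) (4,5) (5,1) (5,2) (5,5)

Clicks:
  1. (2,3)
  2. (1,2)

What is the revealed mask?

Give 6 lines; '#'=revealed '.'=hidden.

Answer: ......
..###.
..###.
..###.
......
......

Derivation:
Click 1 (2,3) count=0: revealed 9 new [(1,2) (1,3) (1,4) (2,2) (2,3) (2,4) (3,2) (3,3) (3,4)] -> total=9
Click 2 (1,2) count=2: revealed 0 new [(none)] -> total=9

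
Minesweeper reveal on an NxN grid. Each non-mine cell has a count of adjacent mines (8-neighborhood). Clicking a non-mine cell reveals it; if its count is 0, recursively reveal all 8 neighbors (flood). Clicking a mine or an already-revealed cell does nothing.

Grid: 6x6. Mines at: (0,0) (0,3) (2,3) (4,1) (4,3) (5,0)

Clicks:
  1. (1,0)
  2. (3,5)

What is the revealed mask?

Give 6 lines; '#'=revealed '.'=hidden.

Answer: ....##
#...##
....##
....##
....##
....##

Derivation:
Click 1 (1,0) count=1: revealed 1 new [(1,0)] -> total=1
Click 2 (3,5) count=0: revealed 12 new [(0,4) (0,5) (1,4) (1,5) (2,4) (2,5) (3,4) (3,5) (4,4) (4,5) (5,4) (5,5)] -> total=13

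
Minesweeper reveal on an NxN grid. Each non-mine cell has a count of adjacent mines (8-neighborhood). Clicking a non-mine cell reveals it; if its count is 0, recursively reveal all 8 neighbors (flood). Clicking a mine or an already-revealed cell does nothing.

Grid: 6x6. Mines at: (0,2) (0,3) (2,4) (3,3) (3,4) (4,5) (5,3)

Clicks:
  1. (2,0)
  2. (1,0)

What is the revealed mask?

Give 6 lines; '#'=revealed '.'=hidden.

Click 1 (2,0) count=0: revealed 17 new [(0,0) (0,1) (1,0) (1,1) (1,2) (2,0) (2,1) (2,2) (3,0) (3,1) (3,2) (4,0) (4,1) (4,2) (5,0) (5,1) (5,2)] -> total=17
Click 2 (1,0) count=0: revealed 0 new [(none)] -> total=17

Answer: ##....
###...
###...
###...
###...
###...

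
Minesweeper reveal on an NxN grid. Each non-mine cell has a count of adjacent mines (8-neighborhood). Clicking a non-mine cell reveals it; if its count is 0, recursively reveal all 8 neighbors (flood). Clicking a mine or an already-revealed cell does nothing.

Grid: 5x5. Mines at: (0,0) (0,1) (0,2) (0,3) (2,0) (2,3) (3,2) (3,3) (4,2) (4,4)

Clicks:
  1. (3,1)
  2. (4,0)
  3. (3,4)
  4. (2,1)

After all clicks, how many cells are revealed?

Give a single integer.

Click 1 (3,1) count=3: revealed 1 new [(3,1)] -> total=1
Click 2 (4,0) count=0: revealed 3 new [(3,0) (4,0) (4,1)] -> total=4
Click 3 (3,4) count=3: revealed 1 new [(3,4)] -> total=5
Click 4 (2,1) count=2: revealed 1 new [(2,1)] -> total=6

Answer: 6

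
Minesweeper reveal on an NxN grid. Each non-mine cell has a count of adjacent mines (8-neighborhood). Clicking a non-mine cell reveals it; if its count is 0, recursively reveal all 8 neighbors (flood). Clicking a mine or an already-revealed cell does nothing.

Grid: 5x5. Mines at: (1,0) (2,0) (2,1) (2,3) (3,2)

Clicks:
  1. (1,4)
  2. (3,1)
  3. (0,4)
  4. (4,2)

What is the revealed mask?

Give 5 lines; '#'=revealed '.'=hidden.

Click 1 (1,4) count=1: revealed 1 new [(1,4)] -> total=1
Click 2 (3,1) count=3: revealed 1 new [(3,1)] -> total=2
Click 3 (0,4) count=0: revealed 7 new [(0,1) (0,2) (0,3) (0,4) (1,1) (1,2) (1,3)] -> total=9
Click 4 (4,2) count=1: revealed 1 new [(4,2)] -> total=10

Answer: .####
.####
.....
.#...
..#..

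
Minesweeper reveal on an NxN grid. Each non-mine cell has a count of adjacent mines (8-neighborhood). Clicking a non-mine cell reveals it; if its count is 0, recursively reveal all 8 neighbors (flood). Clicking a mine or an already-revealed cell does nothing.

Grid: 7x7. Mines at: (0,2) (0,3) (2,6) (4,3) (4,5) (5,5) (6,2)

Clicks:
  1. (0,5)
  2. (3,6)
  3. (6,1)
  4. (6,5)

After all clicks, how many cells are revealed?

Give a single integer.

Click 1 (0,5) count=0: revealed 6 new [(0,4) (0,5) (0,6) (1,4) (1,5) (1,6)] -> total=6
Click 2 (3,6) count=2: revealed 1 new [(3,6)] -> total=7
Click 3 (6,1) count=1: revealed 1 new [(6,1)] -> total=8
Click 4 (6,5) count=1: revealed 1 new [(6,5)] -> total=9

Answer: 9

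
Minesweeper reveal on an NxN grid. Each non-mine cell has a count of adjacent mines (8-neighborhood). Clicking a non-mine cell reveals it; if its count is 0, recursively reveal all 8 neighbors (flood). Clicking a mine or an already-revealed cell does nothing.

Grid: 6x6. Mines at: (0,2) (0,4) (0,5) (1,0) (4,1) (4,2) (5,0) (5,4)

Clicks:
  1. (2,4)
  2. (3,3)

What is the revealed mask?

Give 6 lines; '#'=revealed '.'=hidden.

Answer: ......
.#####
.#####
.#####
...###
......

Derivation:
Click 1 (2,4) count=0: revealed 18 new [(1,1) (1,2) (1,3) (1,4) (1,5) (2,1) (2,2) (2,3) (2,4) (2,5) (3,1) (3,2) (3,3) (3,4) (3,5) (4,3) (4,4) (4,5)] -> total=18
Click 2 (3,3) count=1: revealed 0 new [(none)] -> total=18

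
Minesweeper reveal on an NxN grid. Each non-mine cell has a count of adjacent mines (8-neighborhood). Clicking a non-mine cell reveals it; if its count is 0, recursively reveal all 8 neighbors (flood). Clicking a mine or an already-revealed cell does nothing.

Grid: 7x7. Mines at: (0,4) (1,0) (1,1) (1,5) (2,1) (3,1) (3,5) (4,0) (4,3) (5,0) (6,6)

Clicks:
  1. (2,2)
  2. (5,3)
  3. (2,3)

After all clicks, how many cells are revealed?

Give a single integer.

Answer: 10

Derivation:
Click 1 (2,2) count=3: revealed 1 new [(2,2)] -> total=1
Click 2 (5,3) count=1: revealed 1 new [(5,3)] -> total=2
Click 3 (2,3) count=0: revealed 8 new [(1,2) (1,3) (1,4) (2,3) (2,4) (3,2) (3,3) (3,4)] -> total=10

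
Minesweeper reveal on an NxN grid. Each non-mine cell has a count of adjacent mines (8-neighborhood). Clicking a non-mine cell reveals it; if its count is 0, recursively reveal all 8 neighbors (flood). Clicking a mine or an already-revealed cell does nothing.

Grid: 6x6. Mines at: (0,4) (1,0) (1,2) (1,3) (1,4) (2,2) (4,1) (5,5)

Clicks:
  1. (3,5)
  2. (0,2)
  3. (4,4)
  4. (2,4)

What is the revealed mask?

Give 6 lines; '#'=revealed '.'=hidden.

Answer: ..#...
......
...###
..####
..####
..###.

Derivation:
Click 1 (3,5) count=0: revealed 14 new [(2,3) (2,4) (2,5) (3,2) (3,3) (3,4) (3,5) (4,2) (4,3) (4,4) (4,5) (5,2) (5,3) (5,4)] -> total=14
Click 2 (0,2) count=2: revealed 1 new [(0,2)] -> total=15
Click 3 (4,4) count=1: revealed 0 new [(none)] -> total=15
Click 4 (2,4) count=2: revealed 0 new [(none)] -> total=15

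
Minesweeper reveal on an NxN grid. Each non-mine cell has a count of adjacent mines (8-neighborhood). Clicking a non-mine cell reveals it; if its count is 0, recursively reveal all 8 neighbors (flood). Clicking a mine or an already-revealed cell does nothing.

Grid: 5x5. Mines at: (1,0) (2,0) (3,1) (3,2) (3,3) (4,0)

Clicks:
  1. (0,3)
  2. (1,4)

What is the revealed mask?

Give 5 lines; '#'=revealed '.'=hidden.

Answer: .####
.####
.####
.....
.....

Derivation:
Click 1 (0,3) count=0: revealed 12 new [(0,1) (0,2) (0,3) (0,4) (1,1) (1,2) (1,3) (1,4) (2,1) (2,2) (2,3) (2,4)] -> total=12
Click 2 (1,4) count=0: revealed 0 new [(none)] -> total=12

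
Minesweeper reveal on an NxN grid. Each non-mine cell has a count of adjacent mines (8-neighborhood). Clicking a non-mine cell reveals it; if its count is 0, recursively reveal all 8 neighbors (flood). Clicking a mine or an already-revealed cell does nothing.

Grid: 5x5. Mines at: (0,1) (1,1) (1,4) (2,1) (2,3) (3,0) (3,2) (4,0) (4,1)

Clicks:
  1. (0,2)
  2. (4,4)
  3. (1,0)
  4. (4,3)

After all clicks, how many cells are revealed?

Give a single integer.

Click 1 (0,2) count=2: revealed 1 new [(0,2)] -> total=1
Click 2 (4,4) count=0: revealed 4 new [(3,3) (3,4) (4,3) (4,4)] -> total=5
Click 3 (1,0) count=3: revealed 1 new [(1,0)] -> total=6
Click 4 (4,3) count=1: revealed 0 new [(none)] -> total=6

Answer: 6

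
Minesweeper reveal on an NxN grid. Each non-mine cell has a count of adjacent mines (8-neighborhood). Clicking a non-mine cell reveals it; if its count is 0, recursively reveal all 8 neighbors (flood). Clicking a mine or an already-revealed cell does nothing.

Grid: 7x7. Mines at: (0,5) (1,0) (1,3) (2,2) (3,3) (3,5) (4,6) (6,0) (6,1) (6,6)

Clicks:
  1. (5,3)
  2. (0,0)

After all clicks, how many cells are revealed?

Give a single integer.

Click 1 (5,3) count=0: revealed 12 new [(4,2) (4,3) (4,4) (4,5) (5,2) (5,3) (5,4) (5,5) (6,2) (6,3) (6,4) (6,5)] -> total=12
Click 2 (0,0) count=1: revealed 1 new [(0,0)] -> total=13

Answer: 13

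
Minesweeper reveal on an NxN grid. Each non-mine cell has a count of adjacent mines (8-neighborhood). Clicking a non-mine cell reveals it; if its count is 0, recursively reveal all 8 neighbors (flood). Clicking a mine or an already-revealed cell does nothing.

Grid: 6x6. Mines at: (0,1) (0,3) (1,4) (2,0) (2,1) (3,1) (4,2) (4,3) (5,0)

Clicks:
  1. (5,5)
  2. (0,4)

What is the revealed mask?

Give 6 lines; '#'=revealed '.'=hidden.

Click 1 (5,5) count=0: revealed 8 new [(2,4) (2,5) (3,4) (3,5) (4,4) (4,5) (5,4) (5,5)] -> total=8
Click 2 (0,4) count=2: revealed 1 new [(0,4)] -> total=9

Answer: ....#.
......
....##
....##
....##
....##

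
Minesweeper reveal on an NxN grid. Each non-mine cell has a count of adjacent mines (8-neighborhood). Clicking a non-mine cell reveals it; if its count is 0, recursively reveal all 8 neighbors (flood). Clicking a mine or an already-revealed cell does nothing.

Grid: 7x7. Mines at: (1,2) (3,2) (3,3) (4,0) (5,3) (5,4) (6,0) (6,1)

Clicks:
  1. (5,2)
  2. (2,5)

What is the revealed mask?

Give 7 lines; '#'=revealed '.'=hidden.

Answer: ...####
...####
...####
....###
....###
..#..##
.....##

Derivation:
Click 1 (5,2) count=2: revealed 1 new [(5,2)] -> total=1
Click 2 (2,5) count=0: revealed 22 new [(0,3) (0,4) (0,5) (0,6) (1,3) (1,4) (1,5) (1,6) (2,3) (2,4) (2,5) (2,6) (3,4) (3,5) (3,6) (4,4) (4,5) (4,6) (5,5) (5,6) (6,5) (6,6)] -> total=23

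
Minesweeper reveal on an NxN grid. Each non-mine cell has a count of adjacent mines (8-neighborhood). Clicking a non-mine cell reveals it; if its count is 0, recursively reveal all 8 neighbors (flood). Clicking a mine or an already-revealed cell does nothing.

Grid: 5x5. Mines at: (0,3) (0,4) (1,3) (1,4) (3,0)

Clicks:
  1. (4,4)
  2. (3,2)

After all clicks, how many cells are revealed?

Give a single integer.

Click 1 (4,4) count=0: revealed 12 new [(2,1) (2,2) (2,3) (2,4) (3,1) (3,2) (3,3) (3,4) (4,1) (4,2) (4,3) (4,4)] -> total=12
Click 2 (3,2) count=0: revealed 0 new [(none)] -> total=12

Answer: 12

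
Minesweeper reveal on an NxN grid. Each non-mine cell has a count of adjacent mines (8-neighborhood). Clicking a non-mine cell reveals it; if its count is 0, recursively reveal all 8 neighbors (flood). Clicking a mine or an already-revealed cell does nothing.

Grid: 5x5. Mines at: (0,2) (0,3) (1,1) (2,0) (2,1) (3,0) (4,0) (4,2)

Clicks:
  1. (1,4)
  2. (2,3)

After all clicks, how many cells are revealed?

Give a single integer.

Click 1 (1,4) count=1: revealed 1 new [(1,4)] -> total=1
Click 2 (2,3) count=0: revealed 10 new [(1,2) (1,3) (2,2) (2,3) (2,4) (3,2) (3,3) (3,4) (4,3) (4,4)] -> total=11

Answer: 11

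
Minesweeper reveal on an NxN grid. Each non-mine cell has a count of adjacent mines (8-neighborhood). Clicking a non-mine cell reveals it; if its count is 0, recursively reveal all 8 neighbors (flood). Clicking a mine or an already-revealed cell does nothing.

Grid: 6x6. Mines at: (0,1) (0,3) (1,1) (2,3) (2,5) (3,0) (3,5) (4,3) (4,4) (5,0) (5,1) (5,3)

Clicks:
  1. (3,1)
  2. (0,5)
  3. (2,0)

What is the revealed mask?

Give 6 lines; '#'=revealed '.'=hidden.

Click 1 (3,1) count=1: revealed 1 new [(3,1)] -> total=1
Click 2 (0,5) count=0: revealed 4 new [(0,4) (0,5) (1,4) (1,5)] -> total=5
Click 3 (2,0) count=2: revealed 1 new [(2,0)] -> total=6

Answer: ....##
....##
#.....
.#....
......
......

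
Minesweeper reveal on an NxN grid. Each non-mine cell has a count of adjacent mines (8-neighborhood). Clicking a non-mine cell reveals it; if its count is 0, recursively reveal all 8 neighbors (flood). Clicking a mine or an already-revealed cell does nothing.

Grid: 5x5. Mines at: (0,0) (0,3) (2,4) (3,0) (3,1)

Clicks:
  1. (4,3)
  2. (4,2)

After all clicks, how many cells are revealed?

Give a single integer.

Click 1 (4,3) count=0: revealed 6 new [(3,2) (3,3) (3,4) (4,2) (4,3) (4,4)] -> total=6
Click 2 (4,2) count=1: revealed 0 new [(none)] -> total=6

Answer: 6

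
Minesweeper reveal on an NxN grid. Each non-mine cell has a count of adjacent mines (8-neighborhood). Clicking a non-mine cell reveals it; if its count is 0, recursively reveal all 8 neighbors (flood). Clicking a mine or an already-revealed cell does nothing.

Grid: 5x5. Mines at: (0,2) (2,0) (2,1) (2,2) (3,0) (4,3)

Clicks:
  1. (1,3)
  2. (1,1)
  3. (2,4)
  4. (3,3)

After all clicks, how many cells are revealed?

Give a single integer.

Click 1 (1,3) count=2: revealed 1 new [(1,3)] -> total=1
Click 2 (1,1) count=4: revealed 1 new [(1,1)] -> total=2
Click 3 (2,4) count=0: revealed 7 new [(0,3) (0,4) (1,4) (2,3) (2,4) (3,3) (3,4)] -> total=9
Click 4 (3,3) count=2: revealed 0 new [(none)] -> total=9

Answer: 9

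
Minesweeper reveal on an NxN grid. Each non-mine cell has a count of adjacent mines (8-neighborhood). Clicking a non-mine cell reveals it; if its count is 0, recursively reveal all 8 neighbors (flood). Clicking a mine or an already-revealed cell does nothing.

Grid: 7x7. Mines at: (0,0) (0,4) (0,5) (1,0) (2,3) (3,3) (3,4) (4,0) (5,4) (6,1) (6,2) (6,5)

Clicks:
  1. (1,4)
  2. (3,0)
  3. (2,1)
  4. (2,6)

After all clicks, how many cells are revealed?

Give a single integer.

Answer: 13

Derivation:
Click 1 (1,4) count=3: revealed 1 new [(1,4)] -> total=1
Click 2 (3,0) count=1: revealed 1 new [(3,0)] -> total=2
Click 3 (2,1) count=1: revealed 1 new [(2,1)] -> total=3
Click 4 (2,6) count=0: revealed 10 new [(1,5) (1,6) (2,5) (2,6) (3,5) (3,6) (4,5) (4,6) (5,5) (5,6)] -> total=13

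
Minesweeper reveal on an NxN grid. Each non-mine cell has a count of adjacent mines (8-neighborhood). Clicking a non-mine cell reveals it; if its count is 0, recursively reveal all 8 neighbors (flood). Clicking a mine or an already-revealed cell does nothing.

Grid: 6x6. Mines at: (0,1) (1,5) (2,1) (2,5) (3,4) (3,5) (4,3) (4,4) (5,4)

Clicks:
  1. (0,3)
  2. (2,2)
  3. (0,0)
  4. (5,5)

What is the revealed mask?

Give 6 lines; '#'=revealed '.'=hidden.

Click 1 (0,3) count=0: revealed 9 new [(0,2) (0,3) (0,4) (1,2) (1,3) (1,4) (2,2) (2,3) (2,4)] -> total=9
Click 2 (2,2) count=1: revealed 0 new [(none)] -> total=9
Click 3 (0,0) count=1: revealed 1 new [(0,0)] -> total=10
Click 4 (5,5) count=2: revealed 1 new [(5,5)] -> total=11

Answer: #.###.
..###.
..###.
......
......
.....#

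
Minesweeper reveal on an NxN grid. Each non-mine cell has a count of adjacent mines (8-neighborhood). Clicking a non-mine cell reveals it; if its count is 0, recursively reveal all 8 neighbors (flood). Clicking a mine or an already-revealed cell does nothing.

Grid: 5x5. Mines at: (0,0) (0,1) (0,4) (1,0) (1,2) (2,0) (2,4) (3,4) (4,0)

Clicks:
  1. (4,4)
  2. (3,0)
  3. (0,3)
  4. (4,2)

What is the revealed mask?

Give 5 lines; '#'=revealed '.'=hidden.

Click 1 (4,4) count=1: revealed 1 new [(4,4)] -> total=1
Click 2 (3,0) count=2: revealed 1 new [(3,0)] -> total=2
Click 3 (0,3) count=2: revealed 1 new [(0,3)] -> total=3
Click 4 (4,2) count=0: revealed 9 new [(2,1) (2,2) (2,3) (3,1) (3,2) (3,3) (4,1) (4,2) (4,3)] -> total=12

Answer: ...#.
.....
.###.
####.
.####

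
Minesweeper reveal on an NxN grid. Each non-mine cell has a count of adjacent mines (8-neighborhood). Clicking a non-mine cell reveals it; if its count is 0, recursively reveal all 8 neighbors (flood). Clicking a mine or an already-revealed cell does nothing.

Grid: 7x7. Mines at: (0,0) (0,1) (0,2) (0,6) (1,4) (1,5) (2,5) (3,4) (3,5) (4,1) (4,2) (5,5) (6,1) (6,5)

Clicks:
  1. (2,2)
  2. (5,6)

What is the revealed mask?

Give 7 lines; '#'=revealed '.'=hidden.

Click 1 (2,2) count=0: revealed 12 new [(1,0) (1,1) (1,2) (1,3) (2,0) (2,1) (2,2) (2,3) (3,0) (3,1) (3,2) (3,3)] -> total=12
Click 2 (5,6) count=2: revealed 1 new [(5,6)] -> total=13

Answer: .......
####...
####...
####...
.......
......#
.......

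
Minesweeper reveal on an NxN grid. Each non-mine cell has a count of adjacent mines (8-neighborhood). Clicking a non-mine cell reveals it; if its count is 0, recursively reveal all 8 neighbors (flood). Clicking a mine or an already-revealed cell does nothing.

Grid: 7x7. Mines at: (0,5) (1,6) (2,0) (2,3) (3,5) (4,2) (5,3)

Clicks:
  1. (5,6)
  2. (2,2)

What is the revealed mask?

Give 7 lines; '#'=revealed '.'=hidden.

Click 1 (5,6) count=0: revealed 9 new [(4,4) (4,5) (4,6) (5,4) (5,5) (5,6) (6,4) (6,5) (6,6)] -> total=9
Click 2 (2,2) count=1: revealed 1 new [(2,2)] -> total=10

Answer: .......
.......
..#....
.......
....###
....###
....###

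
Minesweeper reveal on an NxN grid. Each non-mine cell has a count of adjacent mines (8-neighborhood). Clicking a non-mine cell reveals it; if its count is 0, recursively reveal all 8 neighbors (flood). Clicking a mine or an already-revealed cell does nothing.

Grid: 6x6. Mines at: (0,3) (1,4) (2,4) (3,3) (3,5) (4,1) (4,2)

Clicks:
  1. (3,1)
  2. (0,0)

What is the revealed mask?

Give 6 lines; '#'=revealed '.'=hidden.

Answer: ###...
###...
###...
###...
......
......

Derivation:
Click 1 (3,1) count=2: revealed 1 new [(3,1)] -> total=1
Click 2 (0,0) count=0: revealed 11 new [(0,0) (0,1) (0,2) (1,0) (1,1) (1,2) (2,0) (2,1) (2,2) (3,0) (3,2)] -> total=12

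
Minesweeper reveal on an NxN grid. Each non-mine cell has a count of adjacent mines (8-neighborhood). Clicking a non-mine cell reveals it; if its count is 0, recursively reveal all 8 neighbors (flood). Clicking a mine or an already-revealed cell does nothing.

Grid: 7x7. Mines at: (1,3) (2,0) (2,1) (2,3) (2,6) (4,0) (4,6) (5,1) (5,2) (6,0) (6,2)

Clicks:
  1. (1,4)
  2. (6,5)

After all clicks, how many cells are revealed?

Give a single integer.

Click 1 (1,4) count=2: revealed 1 new [(1,4)] -> total=1
Click 2 (6,5) count=0: revealed 14 new [(3,3) (3,4) (3,5) (4,3) (4,4) (4,5) (5,3) (5,4) (5,5) (5,6) (6,3) (6,4) (6,5) (6,6)] -> total=15

Answer: 15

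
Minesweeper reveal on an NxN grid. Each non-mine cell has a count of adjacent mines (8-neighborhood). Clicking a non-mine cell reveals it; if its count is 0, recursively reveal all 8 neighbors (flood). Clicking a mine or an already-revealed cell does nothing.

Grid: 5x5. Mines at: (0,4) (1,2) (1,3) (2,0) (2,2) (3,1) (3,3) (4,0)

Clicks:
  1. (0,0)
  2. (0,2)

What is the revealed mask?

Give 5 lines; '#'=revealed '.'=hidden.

Click 1 (0,0) count=0: revealed 4 new [(0,0) (0,1) (1,0) (1,1)] -> total=4
Click 2 (0,2) count=2: revealed 1 new [(0,2)] -> total=5

Answer: ###..
##...
.....
.....
.....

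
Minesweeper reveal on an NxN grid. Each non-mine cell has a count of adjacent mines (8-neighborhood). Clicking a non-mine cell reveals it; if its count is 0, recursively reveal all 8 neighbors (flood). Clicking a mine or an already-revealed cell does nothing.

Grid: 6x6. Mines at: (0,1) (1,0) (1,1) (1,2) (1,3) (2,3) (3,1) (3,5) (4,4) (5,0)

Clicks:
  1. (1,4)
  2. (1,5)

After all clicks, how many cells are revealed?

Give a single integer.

Answer: 6

Derivation:
Click 1 (1,4) count=2: revealed 1 new [(1,4)] -> total=1
Click 2 (1,5) count=0: revealed 5 new [(0,4) (0,5) (1,5) (2,4) (2,5)] -> total=6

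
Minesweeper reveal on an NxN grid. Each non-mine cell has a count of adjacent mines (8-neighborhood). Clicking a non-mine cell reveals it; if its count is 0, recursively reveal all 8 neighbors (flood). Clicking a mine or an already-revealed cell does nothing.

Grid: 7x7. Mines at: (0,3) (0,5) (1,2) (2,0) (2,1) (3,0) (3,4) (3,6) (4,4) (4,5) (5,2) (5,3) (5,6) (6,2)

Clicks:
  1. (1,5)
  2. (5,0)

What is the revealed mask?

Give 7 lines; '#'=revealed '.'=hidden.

Click 1 (1,5) count=1: revealed 1 new [(1,5)] -> total=1
Click 2 (5,0) count=0: revealed 6 new [(4,0) (4,1) (5,0) (5,1) (6,0) (6,1)] -> total=7

Answer: .......
.....#.
.......
.......
##.....
##.....
##.....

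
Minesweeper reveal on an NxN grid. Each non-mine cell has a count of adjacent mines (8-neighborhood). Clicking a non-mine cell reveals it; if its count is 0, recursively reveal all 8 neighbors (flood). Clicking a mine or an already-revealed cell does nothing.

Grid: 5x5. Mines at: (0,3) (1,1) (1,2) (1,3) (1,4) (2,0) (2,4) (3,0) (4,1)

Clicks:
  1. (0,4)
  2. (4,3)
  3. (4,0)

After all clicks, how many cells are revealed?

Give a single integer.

Click 1 (0,4) count=3: revealed 1 new [(0,4)] -> total=1
Click 2 (4,3) count=0: revealed 6 new [(3,2) (3,3) (3,4) (4,2) (4,3) (4,4)] -> total=7
Click 3 (4,0) count=2: revealed 1 new [(4,0)] -> total=8

Answer: 8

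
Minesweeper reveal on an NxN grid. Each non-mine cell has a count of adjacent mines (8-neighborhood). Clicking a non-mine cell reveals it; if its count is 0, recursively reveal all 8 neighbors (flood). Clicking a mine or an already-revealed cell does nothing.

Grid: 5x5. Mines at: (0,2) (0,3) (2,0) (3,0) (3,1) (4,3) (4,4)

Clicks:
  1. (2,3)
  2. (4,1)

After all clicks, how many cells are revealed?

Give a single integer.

Click 1 (2,3) count=0: revealed 9 new [(1,2) (1,3) (1,4) (2,2) (2,3) (2,4) (3,2) (3,3) (3,4)] -> total=9
Click 2 (4,1) count=2: revealed 1 new [(4,1)] -> total=10

Answer: 10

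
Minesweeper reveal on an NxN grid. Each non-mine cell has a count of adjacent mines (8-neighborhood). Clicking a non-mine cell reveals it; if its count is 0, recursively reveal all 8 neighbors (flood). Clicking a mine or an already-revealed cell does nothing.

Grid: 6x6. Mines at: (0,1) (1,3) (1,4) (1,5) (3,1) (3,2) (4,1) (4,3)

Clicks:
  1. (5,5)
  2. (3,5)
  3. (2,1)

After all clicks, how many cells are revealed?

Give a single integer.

Answer: 9

Derivation:
Click 1 (5,5) count=0: revealed 8 new [(2,4) (2,5) (3,4) (3,5) (4,4) (4,5) (5,4) (5,5)] -> total=8
Click 2 (3,5) count=0: revealed 0 new [(none)] -> total=8
Click 3 (2,1) count=2: revealed 1 new [(2,1)] -> total=9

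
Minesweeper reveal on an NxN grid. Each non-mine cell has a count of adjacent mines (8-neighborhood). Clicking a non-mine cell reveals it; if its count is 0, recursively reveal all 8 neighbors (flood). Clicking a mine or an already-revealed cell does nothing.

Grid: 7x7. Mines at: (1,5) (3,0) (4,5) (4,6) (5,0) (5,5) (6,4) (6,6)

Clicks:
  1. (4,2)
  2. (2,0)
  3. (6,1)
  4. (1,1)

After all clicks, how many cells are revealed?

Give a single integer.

Click 1 (4,2) count=0: revealed 30 new [(0,0) (0,1) (0,2) (0,3) (0,4) (1,0) (1,1) (1,2) (1,3) (1,4) (2,0) (2,1) (2,2) (2,3) (2,4) (3,1) (3,2) (3,3) (3,4) (4,1) (4,2) (4,3) (4,4) (5,1) (5,2) (5,3) (5,4) (6,1) (6,2) (6,3)] -> total=30
Click 2 (2,0) count=1: revealed 0 new [(none)] -> total=30
Click 3 (6,1) count=1: revealed 0 new [(none)] -> total=30
Click 4 (1,1) count=0: revealed 0 new [(none)] -> total=30

Answer: 30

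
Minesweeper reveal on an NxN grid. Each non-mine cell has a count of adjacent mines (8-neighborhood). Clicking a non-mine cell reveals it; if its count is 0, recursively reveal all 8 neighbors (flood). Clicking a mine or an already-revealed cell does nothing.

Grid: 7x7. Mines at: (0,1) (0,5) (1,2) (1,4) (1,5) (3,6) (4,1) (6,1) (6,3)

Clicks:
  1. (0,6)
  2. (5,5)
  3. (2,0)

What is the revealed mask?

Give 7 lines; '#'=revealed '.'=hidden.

Click 1 (0,6) count=2: revealed 1 new [(0,6)] -> total=1
Click 2 (5,5) count=0: revealed 21 new [(2,2) (2,3) (2,4) (2,5) (3,2) (3,3) (3,4) (3,5) (4,2) (4,3) (4,4) (4,5) (4,6) (5,2) (5,3) (5,4) (5,5) (5,6) (6,4) (6,5) (6,6)] -> total=22
Click 3 (2,0) count=0: revealed 6 new [(1,0) (1,1) (2,0) (2,1) (3,0) (3,1)] -> total=28

Answer: ......#
##.....
######.
######.
..#####
..#####
....###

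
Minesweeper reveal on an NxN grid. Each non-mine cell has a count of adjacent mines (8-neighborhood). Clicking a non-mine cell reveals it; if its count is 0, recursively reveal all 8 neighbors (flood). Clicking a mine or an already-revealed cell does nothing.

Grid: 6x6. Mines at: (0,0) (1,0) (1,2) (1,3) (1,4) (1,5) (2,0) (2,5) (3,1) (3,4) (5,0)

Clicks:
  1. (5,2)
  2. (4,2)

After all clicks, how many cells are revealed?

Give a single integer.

Click 1 (5,2) count=0: revealed 10 new [(4,1) (4,2) (4,3) (4,4) (4,5) (5,1) (5,2) (5,3) (5,4) (5,5)] -> total=10
Click 2 (4,2) count=1: revealed 0 new [(none)] -> total=10

Answer: 10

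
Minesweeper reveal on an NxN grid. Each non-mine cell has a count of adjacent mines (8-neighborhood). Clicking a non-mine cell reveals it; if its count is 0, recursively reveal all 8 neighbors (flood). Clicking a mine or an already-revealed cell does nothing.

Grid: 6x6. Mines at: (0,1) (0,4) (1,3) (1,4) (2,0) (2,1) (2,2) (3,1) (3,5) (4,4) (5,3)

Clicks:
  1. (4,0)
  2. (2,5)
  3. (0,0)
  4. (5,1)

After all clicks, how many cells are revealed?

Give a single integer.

Answer: 8

Derivation:
Click 1 (4,0) count=1: revealed 1 new [(4,0)] -> total=1
Click 2 (2,5) count=2: revealed 1 new [(2,5)] -> total=2
Click 3 (0,0) count=1: revealed 1 new [(0,0)] -> total=3
Click 4 (5,1) count=0: revealed 5 new [(4,1) (4,2) (5,0) (5,1) (5,2)] -> total=8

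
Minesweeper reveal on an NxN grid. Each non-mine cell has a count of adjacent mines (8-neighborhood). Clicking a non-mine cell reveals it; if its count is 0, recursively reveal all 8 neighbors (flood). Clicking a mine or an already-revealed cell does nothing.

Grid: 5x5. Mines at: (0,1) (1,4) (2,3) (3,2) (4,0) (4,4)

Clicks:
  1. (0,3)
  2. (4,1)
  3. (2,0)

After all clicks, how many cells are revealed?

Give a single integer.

Answer: 8

Derivation:
Click 1 (0,3) count=1: revealed 1 new [(0,3)] -> total=1
Click 2 (4,1) count=2: revealed 1 new [(4,1)] -> total=2
Click 3 (2,0) count=0: revealed 6 new [(1,0) (1,1) (2,0) (2,1) (3,0) (3,1)] -> total=8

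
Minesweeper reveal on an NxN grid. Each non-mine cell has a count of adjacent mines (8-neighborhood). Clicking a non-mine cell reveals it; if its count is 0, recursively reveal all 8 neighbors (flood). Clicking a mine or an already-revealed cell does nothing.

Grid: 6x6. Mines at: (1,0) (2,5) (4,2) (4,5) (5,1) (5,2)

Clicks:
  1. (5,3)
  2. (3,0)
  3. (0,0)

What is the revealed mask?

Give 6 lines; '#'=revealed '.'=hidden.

Click 1 (5,3) count=2: revealed 1 new [(5,3)] -> total=1
Click 2 (3,0) count=0: revealed 6 new [(2,0) (2,1) (3,0) (3,1) (4,0) (4,1)] -> total=7
Click 3 (0,0) count=1: revealed 1 new [(0,0)] -> total=8

Answer: #.....
......
##....
##....
##....
...#..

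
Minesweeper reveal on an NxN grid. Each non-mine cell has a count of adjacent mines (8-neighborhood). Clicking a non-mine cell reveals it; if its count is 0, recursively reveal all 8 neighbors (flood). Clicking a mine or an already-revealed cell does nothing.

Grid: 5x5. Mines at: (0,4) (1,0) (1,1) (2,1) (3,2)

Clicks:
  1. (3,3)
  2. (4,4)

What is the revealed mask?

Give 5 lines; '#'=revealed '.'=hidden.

Click 1 (3,3) count=1: revealed 1 new [(3,3)] -> total=1
Click 2 (4,4) count=0: revealed 7 new [(1,3) (1,4) (2,3) (2,4) (3,4) (4,3) (4,4)] -> total=8

Answer: .....
...##
...##
...##
...##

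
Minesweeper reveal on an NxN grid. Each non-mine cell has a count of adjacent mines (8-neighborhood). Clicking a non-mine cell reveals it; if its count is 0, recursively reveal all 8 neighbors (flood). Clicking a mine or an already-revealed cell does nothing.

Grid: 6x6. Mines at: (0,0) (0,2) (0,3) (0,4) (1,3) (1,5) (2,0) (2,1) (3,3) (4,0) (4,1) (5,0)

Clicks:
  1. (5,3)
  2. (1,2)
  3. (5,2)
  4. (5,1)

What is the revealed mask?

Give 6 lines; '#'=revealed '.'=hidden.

Answer: ......
..#...
....##
....##
..####
.#####

Derivation:
Click 1 (5,3) count=0: revealed 12 new [(2,4) (2,5) (3,4) (3,5) (4,2) (4,3) (4,4) (4,5) (5,2) (5,3) (5,4) (5,5)] -> total=12
Click 2 (1,2) count=4: revealed 1 new [(1,2)] -> total=13
Click 3 (5,2) count=1: revealed 0 new [(none)] -> total=13
Click 4 (5,1) count=3: revealed 1 new [(5,1)] -> total=14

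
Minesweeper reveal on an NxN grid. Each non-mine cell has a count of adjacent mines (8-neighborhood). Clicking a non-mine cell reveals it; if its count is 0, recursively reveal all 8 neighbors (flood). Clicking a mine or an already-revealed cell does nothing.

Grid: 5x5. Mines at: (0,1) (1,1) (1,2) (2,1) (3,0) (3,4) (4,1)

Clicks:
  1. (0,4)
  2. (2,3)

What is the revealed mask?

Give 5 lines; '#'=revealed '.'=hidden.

Click 1 (0,4) count=0: revealed 6 new [(0,3) (0,4) (1,3) (1,4) (2,3) (2,4)] -> total=6
Click 2 (2,3) count=2: revealed 0 new [(none)] -> total=6

Answer: ...##
...##
...##
.....
.....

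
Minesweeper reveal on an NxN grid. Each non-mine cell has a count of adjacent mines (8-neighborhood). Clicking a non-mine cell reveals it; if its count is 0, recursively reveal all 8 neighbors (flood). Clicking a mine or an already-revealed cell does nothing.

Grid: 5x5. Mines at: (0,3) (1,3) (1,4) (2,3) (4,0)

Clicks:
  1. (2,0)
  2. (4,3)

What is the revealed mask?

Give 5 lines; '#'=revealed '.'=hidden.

Answer: ###..
###..
###..
#####
.####

Derivation:
Click 1 (2,0) count=0: revealed 12 new [(0,0) (0,1) (0,2) (1,0) (1,1) (1,2) (2,0) (2,1) (2,2) (3,0) (3,1) (3,2)] -> total=12
Click 2 (4,3) count=0: revealed 6 new [(3,3) (3,4) (4,1) (4,2) (4,3) (4,4)] -> total=18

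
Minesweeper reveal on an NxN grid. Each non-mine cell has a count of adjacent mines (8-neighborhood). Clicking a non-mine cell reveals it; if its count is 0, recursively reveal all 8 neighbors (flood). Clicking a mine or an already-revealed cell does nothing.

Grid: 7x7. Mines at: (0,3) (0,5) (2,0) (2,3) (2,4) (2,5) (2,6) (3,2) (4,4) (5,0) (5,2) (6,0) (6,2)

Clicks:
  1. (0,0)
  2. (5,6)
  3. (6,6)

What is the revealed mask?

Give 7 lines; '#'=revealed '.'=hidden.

Answer: ###....
###....
.......
.....##
.....##
...####
...####

Derivation:
Click 1 (0,0) count=0: revealed 6 new [(0,0) (0,1) (0,2) (1,0) (1,1) (1,2)] -> total=6
Click 2 (5,6) count=0: revealed 12 new [(3,5) (3,6) (4,5) (4,6) (5,3) (5,4) (5,5) (5,6) (6,3) (6,4) (6,5) (6,6)] -> total=18
Click 3 (6,6) count=0: revealed 0 new [(none)] -> total=18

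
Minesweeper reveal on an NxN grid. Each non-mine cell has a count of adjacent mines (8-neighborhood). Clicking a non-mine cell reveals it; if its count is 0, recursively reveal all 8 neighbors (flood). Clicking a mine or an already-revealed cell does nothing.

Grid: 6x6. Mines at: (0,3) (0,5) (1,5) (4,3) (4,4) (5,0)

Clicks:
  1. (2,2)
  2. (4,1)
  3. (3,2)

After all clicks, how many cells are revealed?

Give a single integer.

Answer: 21

Derivation:
Click 1 (2,2) count=0: revealed 21 new [(0,0) (0,1) (0,2) (1,0) (1,1) (1,2) (1,3) (1,4) (2,0) (2,1) (2,2) (2,3) (2,4) (3,0) (3,1) (3,2) (3,3) (3,4) (4,0) (4,1) (4,2)] -> total=21
Click 2 (4,1) count=1: revealed 0 new [(none)] -> total=21
Click 3 (3,2) count=1: revealed 0 new [(none)] -> total=21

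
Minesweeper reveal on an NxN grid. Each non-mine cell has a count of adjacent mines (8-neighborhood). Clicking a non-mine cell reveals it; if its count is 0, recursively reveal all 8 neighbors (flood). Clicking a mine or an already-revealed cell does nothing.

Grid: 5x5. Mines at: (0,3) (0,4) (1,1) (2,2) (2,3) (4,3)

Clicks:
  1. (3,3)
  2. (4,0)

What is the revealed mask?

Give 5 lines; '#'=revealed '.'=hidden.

Click 1 (3,3) count=3: revealed 1 new [(3,3)] -> total=1
Click 2 (4,0) count=0: revealed 8 new [(2,0) (2,1) (3,0) (3,1) (3,2) (4,0) (4,1) (4,2)] -> total=9

Answer: .....
.....
##...
####.
###..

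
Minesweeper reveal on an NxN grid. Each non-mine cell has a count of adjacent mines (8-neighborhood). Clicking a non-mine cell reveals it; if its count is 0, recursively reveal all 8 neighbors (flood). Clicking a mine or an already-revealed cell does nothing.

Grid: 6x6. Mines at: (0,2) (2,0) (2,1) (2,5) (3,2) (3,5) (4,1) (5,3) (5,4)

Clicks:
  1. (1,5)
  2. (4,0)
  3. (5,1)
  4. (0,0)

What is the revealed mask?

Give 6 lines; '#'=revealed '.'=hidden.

Click 1 (1,5) count=1: revealed 1 new [(1,5)] -> total=1
Click 2 (4,0) count=1: revealed 1 new [(4,0)] -> total=2
Click 3 (5,1) count=1: revealed 1 new [(5,1)] -> total=3
Click 4 (0,0) count=0: revealed 4 new [(0,0) (0,1) (1,0) (1,1)] -> total=7

Answer: ##....
##...#
......
......
#.....
.#....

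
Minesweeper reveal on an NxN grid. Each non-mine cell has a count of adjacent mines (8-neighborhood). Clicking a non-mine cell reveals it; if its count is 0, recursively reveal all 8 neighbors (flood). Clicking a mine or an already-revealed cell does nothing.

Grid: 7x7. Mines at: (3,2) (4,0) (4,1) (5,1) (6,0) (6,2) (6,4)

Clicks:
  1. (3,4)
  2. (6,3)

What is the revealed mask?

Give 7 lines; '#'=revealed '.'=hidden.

Answer: #######
#######
#######
##.####
...####
...####
...#.##

Derivation:
Click 1 (3,4) count=0: revealed 37 new [(0,0) (0,1) (0,2) (0,3) (0,4) (0,5) (0,6) (1,0) (1,1) (1,2) (1,3) (1,4) (1,5) (1,6) (2,0) (2,1) (2,2) (2,3) (2,4) (2,5) (2,6) (3,0) (3,1) (3,3) (3,4) (3,5) (3,6) (4,3) (4,4) (4,5) (4,6) (5,3) (5,4) (5,5) (5,6) (6,5) (6,6)] -> total=37
Click 2 (6,3) count=2: revealed 1 new [(6,3)] -> total=38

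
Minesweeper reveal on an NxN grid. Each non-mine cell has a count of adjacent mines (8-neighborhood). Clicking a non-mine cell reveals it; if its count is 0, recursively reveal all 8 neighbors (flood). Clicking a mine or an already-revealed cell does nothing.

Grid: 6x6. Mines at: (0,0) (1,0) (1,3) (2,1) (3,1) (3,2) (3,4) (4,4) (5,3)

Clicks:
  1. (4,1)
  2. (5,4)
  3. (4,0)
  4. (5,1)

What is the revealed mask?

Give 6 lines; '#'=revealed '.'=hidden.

Click 1 (4,1) count=2: revealed 1 new [(4,1)] -> total=1
Click 2 (5,4) count=2: revealed 1 new [(5,4)] -> total=2
Click 3 (4,0) count=1: revealed 1 new [(4,0)] -> total=3
Click 4 (5,1) count=0: revealed 4 new [(4,2) (5,0) (5,1) (5,2)] -> total=7

Answer: ......
......
......
......
###...
###.#.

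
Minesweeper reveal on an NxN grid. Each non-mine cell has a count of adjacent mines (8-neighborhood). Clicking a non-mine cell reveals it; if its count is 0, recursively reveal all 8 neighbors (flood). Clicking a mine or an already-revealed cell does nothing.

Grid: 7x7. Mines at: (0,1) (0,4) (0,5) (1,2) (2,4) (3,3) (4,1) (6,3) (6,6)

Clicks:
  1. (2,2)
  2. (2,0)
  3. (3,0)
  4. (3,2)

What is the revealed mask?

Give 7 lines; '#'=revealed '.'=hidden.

Click 1 (2,2) count=2: revealed 1 new [(2,2)] -> total=1
Click 2 (2,0) count=0: revealed 6 new [(1,0) (1,1) (2,0) (2,1) (3,0) (3,1)] -> total=7
Click 3 (3,0) count=1: revealed 0 new [(none)] -> total=7
Click 4 (3,2) count=2: revealed 1 new [(3,2)] -> total=8

Answer: .......
##.....
###....
###....
.......
.......
.......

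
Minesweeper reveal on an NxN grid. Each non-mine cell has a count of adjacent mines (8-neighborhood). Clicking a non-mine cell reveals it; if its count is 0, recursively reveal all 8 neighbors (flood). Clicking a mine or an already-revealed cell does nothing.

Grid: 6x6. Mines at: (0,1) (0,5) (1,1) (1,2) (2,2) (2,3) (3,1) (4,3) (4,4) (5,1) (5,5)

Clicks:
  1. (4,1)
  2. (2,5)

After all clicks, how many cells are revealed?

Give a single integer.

Click 1 (4,1) count=2: revealed 1 new [(4,1)] -> total=1
Click 2 (2,5) count=0: revealed 6 new [(1,4) (1,5) (2,4) (2,5) (3,4) (3,5)] -> total=7

Answer: 7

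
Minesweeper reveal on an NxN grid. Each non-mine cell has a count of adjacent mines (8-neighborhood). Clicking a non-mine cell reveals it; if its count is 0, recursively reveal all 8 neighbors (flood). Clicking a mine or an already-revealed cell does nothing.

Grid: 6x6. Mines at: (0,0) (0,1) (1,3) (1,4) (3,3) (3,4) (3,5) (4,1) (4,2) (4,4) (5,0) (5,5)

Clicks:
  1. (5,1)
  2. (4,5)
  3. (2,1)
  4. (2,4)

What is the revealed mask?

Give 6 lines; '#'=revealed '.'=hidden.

Answer: ......
###...
###.#.
###...
.....#
.#....

Derivation:
Click 1 (5,1) count=3: revealed 1 new [(5,1)] -> total=1
Click 2 (4,5) count=4: revealed 1 new [(4,5)] -> total=2
Click 3 (2,1) count=0: revealed 9 new [(1,0) (1,1) (1,2) (2,0) (2,1) (2,2) (3,0) (3,1) (3,2)] -> total=11
Click 4 (2,4) count=5: revealed 1 new [(2,4)] -> total=12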